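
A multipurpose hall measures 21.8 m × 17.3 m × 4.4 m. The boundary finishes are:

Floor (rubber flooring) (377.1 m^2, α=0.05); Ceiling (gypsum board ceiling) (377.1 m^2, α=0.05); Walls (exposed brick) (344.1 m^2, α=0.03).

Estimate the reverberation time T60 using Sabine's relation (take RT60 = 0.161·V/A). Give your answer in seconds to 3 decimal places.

5.562 seconds

Equivalent absorption area: A = 377.1×0.05 + 377.1×0.05 + 344.1×0.03 = 48.033 m^2.
V = 21.8·17.3·4.4 = 1659.416 m³.
RT60 = 0.161 · V / A = 0.161 × 1659.416 / 48.033 = 5.562 s.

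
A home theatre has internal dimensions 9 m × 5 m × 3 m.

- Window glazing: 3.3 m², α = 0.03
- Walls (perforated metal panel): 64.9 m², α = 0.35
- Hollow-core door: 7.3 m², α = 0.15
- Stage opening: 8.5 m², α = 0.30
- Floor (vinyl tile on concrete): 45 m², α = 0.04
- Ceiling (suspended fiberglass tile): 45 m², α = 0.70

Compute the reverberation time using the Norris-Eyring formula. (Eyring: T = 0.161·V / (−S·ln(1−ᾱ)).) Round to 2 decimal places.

Total surface area S = 3.3 + 64.9 + 7.3 + 8.5 + 45 + 45 = 174.0 m².
Absorption A = 3.3·0.03 + 64.9·0.35 + 7.3·0.15 + 8.5·0.30 + 45·0.04 + 45·0.70 = 59.759 sabins.
Mean coefficient ᾱ = A/S = 0.3434.
−S·ln(1−ᾱ) = −174.0 × ln(1 − 0.3434) = 73.198.
V = 9 × 5 × 3 = 135 m³.
RT60 = 0.161 × 135 / 73.198 = 0.30 s.

0.30 s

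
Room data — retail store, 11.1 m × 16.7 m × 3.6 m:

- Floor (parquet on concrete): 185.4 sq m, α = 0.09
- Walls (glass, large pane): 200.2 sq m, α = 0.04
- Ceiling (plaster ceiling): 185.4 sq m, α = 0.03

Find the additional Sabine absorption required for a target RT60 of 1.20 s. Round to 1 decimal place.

Total absorption A₁ = 185.4*0.09 + 200.2*0.04 + 185.4*0.03
  = 16.686 + 8.008 + 5.562 = 30.256 sq m sabins.
Target A₂ = 0.161·667.332/1.20 = 89.534 sabins (V = 667.332 m³).
Shortfall: 89.534 − 30.256 = 59.3 sabins.

59.3 sabins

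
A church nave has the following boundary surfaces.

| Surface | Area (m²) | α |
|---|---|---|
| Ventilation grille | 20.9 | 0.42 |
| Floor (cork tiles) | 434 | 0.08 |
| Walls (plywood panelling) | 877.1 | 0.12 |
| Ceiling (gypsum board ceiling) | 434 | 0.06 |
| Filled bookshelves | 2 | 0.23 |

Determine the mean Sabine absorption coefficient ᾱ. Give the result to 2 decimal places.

0.10

S = Σ Sᵢ = 20.9 + 434 + 877.1 + 434 + 2 = 1768.0 m².
Σ(Sᵢαᵢ) = 20.9·0.42 + 434·0.08 + 877.1·0.12 + 434·0.06 + 2·0.23 = 175.250.
ᾱ = 175.250 / 1768.0 = 0.10.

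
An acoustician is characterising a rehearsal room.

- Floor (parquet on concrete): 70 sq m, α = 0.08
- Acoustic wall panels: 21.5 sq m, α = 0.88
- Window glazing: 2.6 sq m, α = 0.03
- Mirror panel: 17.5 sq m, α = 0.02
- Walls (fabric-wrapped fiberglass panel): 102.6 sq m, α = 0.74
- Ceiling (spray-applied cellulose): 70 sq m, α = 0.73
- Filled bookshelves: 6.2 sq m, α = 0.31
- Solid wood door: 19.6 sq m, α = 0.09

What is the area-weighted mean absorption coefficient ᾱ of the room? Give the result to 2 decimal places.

S = Σ Sᵢ = 70 + 21.5 + 2.6 + 17.5 + 102.6 + 70 + 6.2 + 19.6 = 310.0 sq m.
Σ(Sᵢαᵢ) = 70*0.08 + 21.5*0.88 + 2.6*0.03 + 17.5*0.02 + 102.6*0.74 + 70*0.73 + 6.2*0.31 + 19.6*0.09 = 155.658.
ᾱ = A/S = 0.50.

0.50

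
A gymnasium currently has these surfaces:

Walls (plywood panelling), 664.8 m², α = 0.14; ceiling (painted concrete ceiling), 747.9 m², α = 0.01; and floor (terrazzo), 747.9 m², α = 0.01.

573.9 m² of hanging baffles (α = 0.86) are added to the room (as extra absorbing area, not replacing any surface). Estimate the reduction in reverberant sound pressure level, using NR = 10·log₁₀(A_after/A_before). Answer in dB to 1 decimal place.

Equivalent absorption area: A_before = 664.8×0.14 + 747.9×0.01 + 747.9×0.01 = 108.030 m².
Added absorption = 573.9 × 0.86 = 493.554 sabins.
A_after = 108.030 + 493.554 = 601.584 sabins.
Reduction = 10 log₁₀(A_after/A_before) = 10 log₁₀(5.5687) = 7.5 dB.

7.5 dB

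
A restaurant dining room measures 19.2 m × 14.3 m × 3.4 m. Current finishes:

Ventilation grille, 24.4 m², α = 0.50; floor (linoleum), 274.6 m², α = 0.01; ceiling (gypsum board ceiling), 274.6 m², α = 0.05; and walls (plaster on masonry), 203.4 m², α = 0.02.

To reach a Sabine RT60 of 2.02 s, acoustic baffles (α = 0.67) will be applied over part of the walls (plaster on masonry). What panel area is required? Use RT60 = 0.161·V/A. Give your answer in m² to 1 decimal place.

64.1

Total absorption A₁ = 24.4*0.50 + 274.6*0.01 + 274.6*0.05 + 203.4*0.02
  = 12.200 + 2.746 + 13.730 + 4.068 = 32.744 m² sabins.
V = 933.504 m³. Target absorption A₂ = 0.161 × 933.504 / 2.02 = 74.403 sabins.
Absorption to add: 74.403 − 32.744 = 41.659 sabins.
Net gain per m²: Δα = 0.67 − 0.02 = 0.65.
Area = ΔA/Δα = 41.659/0.65 = 64.1 m².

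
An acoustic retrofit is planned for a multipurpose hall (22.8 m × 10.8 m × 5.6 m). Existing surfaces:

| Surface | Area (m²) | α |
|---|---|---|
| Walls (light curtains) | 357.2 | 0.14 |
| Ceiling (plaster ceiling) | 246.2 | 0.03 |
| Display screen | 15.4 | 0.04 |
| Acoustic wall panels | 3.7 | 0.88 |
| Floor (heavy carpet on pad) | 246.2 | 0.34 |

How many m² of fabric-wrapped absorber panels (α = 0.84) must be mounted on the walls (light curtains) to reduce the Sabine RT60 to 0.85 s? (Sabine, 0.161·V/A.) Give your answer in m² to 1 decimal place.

166.0

A₁ = Σ Sᵢαᵢ = 357.2×0.14 + 246.2×0.03 + 15.4×0.04 + 3.7×0.88 + 246.2×0.34 = 144.974 sabins.
Required A₂ = 0.161·1378.944/0.85 = 261.188 sabins.
ΔA needed = 261.188 − 144.974 = 116.214 sabins.
Each m² of panel replacing the walls (light curtains) adds (0.84 − 0.14) = 0.70 sabins.
Panel area = 116.214 / 0.70 = 166.0 m².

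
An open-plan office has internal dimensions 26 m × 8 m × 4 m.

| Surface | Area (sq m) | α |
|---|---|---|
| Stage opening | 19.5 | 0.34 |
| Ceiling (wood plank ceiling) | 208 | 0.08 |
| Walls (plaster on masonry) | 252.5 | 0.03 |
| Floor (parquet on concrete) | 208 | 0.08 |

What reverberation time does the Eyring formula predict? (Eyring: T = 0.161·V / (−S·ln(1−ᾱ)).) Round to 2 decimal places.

2.72 sec

Total surface area S = 19.5 + 208 + 252.5 + 208 = 688.0 sq m.
Absorption A = 19.5·0.34 + 208·0.08 + 252.5·0.03 + 208·0.08 = 47.485 sabins.
Mean coefficient ᾱ = A/S = 0.0690.
−S·ln(1−ᾱ) = −688.0 × ln(1 − 0.0690) = 49.189.
V = 26 × 8 × 4 = 832 m³.
RT60 = 0.161 × 832 / 49.189 = 2.72 s.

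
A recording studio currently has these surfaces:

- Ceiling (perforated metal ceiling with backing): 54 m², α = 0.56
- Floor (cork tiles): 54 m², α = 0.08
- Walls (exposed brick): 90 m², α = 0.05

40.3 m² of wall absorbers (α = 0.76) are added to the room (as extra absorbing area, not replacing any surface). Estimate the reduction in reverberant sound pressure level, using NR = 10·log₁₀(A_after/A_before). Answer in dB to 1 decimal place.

2.5 dB

A_before = Σ Sᵢαᵢ = 54×0.56 + 54×0.08 + 90×0.05 = 39.060 sabins.
Treatment contributes 40.3·0.76 = 30.628 sabins.
New total A_after = 69.688 sabins.
NR = 10·log₁₀(69.688/39.060) = 2.5 dB.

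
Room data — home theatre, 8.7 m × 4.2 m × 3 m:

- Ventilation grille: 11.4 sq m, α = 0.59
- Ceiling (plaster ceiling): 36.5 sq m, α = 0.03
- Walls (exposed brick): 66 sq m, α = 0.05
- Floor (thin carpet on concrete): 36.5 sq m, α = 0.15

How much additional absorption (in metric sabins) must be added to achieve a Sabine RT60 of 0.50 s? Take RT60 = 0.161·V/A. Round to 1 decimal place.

18.7 sabins

A₁ = Σ Sᵢαᵢ = 11.4·0.59 + 36.5·0.03 + 66·0.05 + 36.5·0.15 = 16.596 sabins.
Target A₂ = 0.161·109.62/0.50 = 35.298 sabins (V = 109.62 m³).
ΔA = A₂ − A₁ = 35.298 − 16.596 = 18.7 sabins.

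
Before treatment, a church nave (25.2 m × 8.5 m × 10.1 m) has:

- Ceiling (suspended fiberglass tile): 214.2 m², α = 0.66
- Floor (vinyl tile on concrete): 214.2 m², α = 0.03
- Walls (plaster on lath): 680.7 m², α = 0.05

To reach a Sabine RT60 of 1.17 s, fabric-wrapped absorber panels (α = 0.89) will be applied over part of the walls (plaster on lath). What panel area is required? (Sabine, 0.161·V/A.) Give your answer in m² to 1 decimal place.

137.9

A₁ = Σ Sᵢαᵢ = 214.2*0.66 + 214.2*0.03 + 680.7*0.05 = 181.833 sabins.
Required A₂ = 0.161·2163.42/1.17 = 297.701 sabins.
Absorption to add: 297.701 − 181.833 = 115.868 sabins.
Each m² of panel replacing the walls (plaster on lath) adds (0.89 − 0.05) = 0.84 sabins.
Area = ΔA/Δα = 115.868/0.84 = 137.9 m².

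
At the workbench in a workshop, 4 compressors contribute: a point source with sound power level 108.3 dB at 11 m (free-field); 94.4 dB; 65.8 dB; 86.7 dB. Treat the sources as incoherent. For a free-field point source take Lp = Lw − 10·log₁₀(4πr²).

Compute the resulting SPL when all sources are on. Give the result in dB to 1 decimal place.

Source at 11 m: Lp = 108.3 − 10·log₁₀(4π·11²) = 108.3 − 10·log₁₀(1520.531) = 76.5 dB.
Σ 10^(Lᵢ/10) = 3.27e+09.
Combined level = 10 log₁₀(3.27e+09) = 95.1 dB.

95.1 dB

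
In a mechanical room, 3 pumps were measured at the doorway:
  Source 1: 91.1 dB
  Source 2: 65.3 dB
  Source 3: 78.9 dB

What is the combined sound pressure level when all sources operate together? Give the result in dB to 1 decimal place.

91.4 dB

Σ 10^(Lᵢ/10) = 1.369e+09.
L_total = 10·log₁₀(1.369e+09) = 91.4 dB.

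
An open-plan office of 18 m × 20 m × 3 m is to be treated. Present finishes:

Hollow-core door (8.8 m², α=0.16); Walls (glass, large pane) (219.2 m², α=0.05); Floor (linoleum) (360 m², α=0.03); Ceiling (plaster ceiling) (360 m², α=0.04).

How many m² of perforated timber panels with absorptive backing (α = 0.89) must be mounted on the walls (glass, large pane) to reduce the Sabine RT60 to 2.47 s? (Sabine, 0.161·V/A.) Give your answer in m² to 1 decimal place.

Equivalent absorption area: A₁ = 8.8·0.16 + 219.2·0.05 + 360·0.03 + 360·0.04 = 37.568 m².
Required A₂ = 0.161·1080/2.47 = 70.397 sabins.
Absorption to add: 70.397 − 37.568 = 32.829 sabins.
Net gain per m²: Δα = 0.89 − 0.05 = 0.84.
Area = ΔA/Δα = 32.829/0.84 = 39.1 m².

39.1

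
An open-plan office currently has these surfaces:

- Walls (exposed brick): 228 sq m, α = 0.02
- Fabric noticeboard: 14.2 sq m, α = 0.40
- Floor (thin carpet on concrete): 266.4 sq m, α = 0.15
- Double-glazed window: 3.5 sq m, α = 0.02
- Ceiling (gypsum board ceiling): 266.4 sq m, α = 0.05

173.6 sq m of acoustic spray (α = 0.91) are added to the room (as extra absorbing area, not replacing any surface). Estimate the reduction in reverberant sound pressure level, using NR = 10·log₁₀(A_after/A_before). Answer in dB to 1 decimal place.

5.4 dB

Total absorption A_before = 228*0.02 + 14.2*0.40 + 266.4*0.15 + 3.5*0.02 + 266.4*0.05
  = 4.560 + 5.680 + 39.960 + 0.070 + 13.320 = 63.590 sq m sabins.
Added absorption = 173.6 × 0.91 = 157.976 sabins.
A_after = 63.590 + 157.976 = 221.566 sabins.
Reduction = 10 log₁₀(A_after/A_before) = 10 log₁₀(3.4843) = 5.4 dB.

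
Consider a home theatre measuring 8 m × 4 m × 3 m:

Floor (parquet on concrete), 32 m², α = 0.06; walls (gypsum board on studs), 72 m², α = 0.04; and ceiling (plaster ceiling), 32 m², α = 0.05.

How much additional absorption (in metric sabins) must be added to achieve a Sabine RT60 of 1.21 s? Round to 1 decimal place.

Total absorption A₁ = 32·0.06 + 72·0.04 + 32·0.05
  = 1.920 + 2.880 + 1.600 = 6.400 m² sabins.
Target A₂ = 0.161·96/1.21 = 12.774 sabins (V = 96 m³).
Additional absorption ΔA = 12.774 − 6.400 = 6.4 sabins.

6.4 sabins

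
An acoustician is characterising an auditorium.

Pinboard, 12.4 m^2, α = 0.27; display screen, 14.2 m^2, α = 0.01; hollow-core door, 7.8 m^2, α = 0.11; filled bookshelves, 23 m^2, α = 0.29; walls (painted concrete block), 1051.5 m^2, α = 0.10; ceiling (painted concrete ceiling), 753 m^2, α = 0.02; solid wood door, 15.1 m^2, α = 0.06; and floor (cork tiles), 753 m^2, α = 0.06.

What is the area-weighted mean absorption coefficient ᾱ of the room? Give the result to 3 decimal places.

S = Σ Sᵢ = 12.4 + 14.2 + 7.8 + 23 + 1051.5 + 753 + 15.1 + 753 = 2630.0 m^2.
Σ(Sᵢαᵢ) = 12.4·0.27 + 14.2·0.01 + 7.8·0.11 + 23·0.29 + 1051.5·0.10 + 753·0.02 + 15.1·0.06 + 753·0.06 = 177.314.
ᾱ = 177.314 / 2630.0 = 0.067.

0.067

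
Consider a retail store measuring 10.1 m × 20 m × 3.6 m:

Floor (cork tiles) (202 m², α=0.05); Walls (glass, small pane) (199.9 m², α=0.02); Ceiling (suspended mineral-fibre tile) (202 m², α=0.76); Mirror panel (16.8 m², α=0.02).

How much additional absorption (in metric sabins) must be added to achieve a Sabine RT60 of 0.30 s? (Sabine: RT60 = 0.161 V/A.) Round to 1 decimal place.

222.3 sabins

Equivalent absorption area: A₁ = 202·0.05 + 199.9·0.02 + 202·0.76 + 16.8·0.02 = 167.954 m².
V = 727.2 m³. Required absorption A₂ = 0.161 × 727.2 / 0.30 = 390.264 sabins.
Additional absorption ΔA = 390.264 − 167.954 = 222.3 sabins.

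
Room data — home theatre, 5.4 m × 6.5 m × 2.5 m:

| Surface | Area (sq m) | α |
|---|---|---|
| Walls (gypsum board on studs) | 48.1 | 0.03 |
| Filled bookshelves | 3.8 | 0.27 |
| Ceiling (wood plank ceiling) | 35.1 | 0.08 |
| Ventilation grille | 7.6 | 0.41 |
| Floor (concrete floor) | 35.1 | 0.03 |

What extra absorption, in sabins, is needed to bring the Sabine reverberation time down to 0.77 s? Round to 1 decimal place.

Equivalent absorption area: A₁ = 48.1×0.03 + 3.8×0.27 + 35.1×0.08 + 7.6×0.41 + 35.1×0.03 = 9.446 sq m.
For T = 0.77 s, need A₂ = 0.161·V/T = 0.161·87.75/0.77 = 18.348 sabins.
ΔA = A₂ − A₁ = 18.348 − 9.446 = 8.9 sabins.

8.9 sabins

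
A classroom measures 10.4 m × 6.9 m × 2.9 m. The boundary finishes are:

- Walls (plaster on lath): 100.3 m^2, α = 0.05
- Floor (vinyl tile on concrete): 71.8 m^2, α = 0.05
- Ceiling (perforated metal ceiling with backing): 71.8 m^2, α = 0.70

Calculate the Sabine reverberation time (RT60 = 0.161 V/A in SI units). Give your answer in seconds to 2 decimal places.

0.57 s

Total absorption A = 100.3×0.05 + 71.8×0.05 + 71.8×0.70
  = 5.015 + 3.590 + 50.260 = 58.865 m^2 sabins.
V = 10.4·6.9·2.9 = 208.104 m³.
T = 0.161 V/A = 0.161·208.104/58.865 = 0.57 s.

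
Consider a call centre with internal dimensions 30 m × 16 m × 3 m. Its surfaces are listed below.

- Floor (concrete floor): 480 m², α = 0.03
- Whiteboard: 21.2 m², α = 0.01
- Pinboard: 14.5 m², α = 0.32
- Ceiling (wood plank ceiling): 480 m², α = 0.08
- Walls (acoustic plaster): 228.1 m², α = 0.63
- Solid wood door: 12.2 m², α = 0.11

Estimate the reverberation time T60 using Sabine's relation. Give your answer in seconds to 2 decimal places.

1.14 sec

A = Σ Sᵢαᵢ = 480×0.03 + 21.2×0.01 + 14.5×0.32 + 480×0.08 + 228.1×0.63 + 12.2×0.11 = 202.697 sabins.
V = 30·16·3 = 1440 m³.
RT60 = 0.161 · V / A = 0.161 × 1440 / 202.697 = 1.14 s.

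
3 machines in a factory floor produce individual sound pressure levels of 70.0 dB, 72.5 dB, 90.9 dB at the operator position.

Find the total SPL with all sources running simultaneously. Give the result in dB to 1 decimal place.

91.0 dB

Converting to relative power and adding: 10^(70.0/10) + 10^(72.5/10) + 10^(90.9/10) = 1.258e+09.
Back to dB: 10·log₁₀ Σ = 91.0 dB.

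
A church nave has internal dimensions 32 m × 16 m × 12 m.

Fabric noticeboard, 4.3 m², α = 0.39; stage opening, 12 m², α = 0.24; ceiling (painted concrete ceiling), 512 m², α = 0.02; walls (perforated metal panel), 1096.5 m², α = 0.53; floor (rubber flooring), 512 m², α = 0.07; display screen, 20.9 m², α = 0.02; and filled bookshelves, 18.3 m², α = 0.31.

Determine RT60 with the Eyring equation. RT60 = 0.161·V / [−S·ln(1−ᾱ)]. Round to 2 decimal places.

S = Σ Sᵢ = 2176.0 m².
Σ(Sᵢαᵢ) = 4.3·0.39 + 12·0.24 + 512·0.02 + 1096.5·0.53 + 512·0.07 + 20.9·0.02 + 18.3·0.31 = 637.873.
ᾱ = 637.873 / 2176.0 = 0.2931.
−S·ln(1−ᾱ) = −2176.0 × ln(1 − 0.2931) = 754.781.
V = 32 × 16 × 12 = 6144 m³.
RT60 = 0.161 × 6144 / 754.781 = 1.31 s.

1.31 seconds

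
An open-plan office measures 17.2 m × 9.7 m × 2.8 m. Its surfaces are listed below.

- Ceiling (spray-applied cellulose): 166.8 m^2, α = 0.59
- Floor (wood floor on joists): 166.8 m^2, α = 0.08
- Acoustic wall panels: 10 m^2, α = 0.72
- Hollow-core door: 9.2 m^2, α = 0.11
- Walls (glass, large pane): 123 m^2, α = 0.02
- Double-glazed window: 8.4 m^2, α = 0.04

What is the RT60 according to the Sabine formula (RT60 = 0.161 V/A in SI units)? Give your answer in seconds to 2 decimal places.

0.61 s

Equivalent absorption area: A = 166.8·0.59 + 166.8·0.08 + 10·0.72 + 9.2·0.11 + 123·0.02 + 8.4·0.04 = 122.764 m^2.
Volume V = 17.2 × 9.7 × 2.8 = 467.152 m³.
T = 0.161 V/A = 0.161·467.152/122.764 = 0.61 s.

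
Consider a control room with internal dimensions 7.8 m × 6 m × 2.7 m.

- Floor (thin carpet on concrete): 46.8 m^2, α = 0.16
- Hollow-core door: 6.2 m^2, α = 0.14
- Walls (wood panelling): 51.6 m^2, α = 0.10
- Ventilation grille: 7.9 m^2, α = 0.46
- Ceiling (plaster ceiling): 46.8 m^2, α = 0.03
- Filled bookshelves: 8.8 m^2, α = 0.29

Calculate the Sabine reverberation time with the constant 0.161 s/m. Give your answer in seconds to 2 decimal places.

0.96 seconds

A = Σ Sᵢαᵢ = 46.8*0.16 + 6.2*0.14 + 51.6*0.10 + 7.9*0.46 + 46.8*0.03 + 8.8*0.29 = 21.106 sabins.
Room volume: 126.36 m³.
T = 0.161 V/A = 0.161·126.36/21.106 = 0.96 s.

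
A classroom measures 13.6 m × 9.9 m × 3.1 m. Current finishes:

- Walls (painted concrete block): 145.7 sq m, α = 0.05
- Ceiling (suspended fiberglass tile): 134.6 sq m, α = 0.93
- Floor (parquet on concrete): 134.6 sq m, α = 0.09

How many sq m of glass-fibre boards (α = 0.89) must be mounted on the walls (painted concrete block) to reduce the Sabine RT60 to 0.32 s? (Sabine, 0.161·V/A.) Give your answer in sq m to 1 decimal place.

Summing Sᵢαᵢ: 7.285 + 125.178 + 12.114 → A₁ = 144.577 sabins.
V = 417.384 m³. Target absorption A₂ = 0.161 × 417.384 / 0.32 = 209.996 sabins.
ΔA needed = 209.996 − 144.577 = 65.419 sabins.
Net gain per sq m: Δα = 0.89 − 0.05 = 0.84.
Area = ΔA/Δα = 65.419/0.84 = 77.9 sq m.

77.9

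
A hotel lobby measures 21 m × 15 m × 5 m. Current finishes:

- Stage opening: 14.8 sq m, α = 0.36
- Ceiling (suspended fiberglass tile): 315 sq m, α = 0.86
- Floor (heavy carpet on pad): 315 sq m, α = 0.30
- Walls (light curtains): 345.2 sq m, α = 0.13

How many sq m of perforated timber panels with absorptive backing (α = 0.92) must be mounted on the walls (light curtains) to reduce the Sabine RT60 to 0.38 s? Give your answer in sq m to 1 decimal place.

318.6

A₁ = Σ Sᵢαᵢ = 14.8*0.36 + 315*0.86 + 315*0.30 + 345.2*0.13 = 415.604 sabins.
V = 1575 m³. Target absorption A₂ = 0.161 × 1575 / 0.38 = 667.303 sabins.
Absorption to add: 667.303 − 415.604 = 251.699 sabins.
Net gain per sq m: Δα = 0.92 − 0.13 = 0.79.
Panel area = 251.699 / 0.79 = 318.6 sq m.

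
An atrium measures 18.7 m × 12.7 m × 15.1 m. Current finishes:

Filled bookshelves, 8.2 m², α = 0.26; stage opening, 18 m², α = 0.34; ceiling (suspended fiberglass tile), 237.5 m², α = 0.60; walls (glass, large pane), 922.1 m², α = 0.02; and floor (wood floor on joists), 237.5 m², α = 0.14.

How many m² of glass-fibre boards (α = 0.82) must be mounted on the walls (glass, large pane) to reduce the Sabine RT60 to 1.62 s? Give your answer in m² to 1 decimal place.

192.4

A₁ = Σ Sᵢαᵢ = 8.2*0.26 + 18*0.34 + 237.5*0.60 + 922.1*0.02 + 237.5*0.14 = 202.444 sabins.
Required A₂ = 0.161·3586.099/1.62 = 356.396 sabins.
ΔA needed = 356.396 − 202.444 = 153.952 sabins.
Each m² of panel replacing the walls (glass, large pane) adds (0.82 − 0.02) = 0.80 sabins.
Area = ΔA/Δα = 153.952/0.80 = 192.4 m².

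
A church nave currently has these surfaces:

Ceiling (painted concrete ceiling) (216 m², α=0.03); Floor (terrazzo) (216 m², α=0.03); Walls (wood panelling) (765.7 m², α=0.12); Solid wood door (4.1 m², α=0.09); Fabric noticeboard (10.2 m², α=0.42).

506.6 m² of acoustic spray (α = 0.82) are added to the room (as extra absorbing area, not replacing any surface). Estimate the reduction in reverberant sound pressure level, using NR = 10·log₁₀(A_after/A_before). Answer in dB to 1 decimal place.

A_before = Σ Sᵢαᵢ = 216*0.03 + 216*0.03 + 765.7*0.12 + 4.1*0.09 + 10.2*0.42 = 109.497 sabins.
Treatment contributes 506.6·0.82 = 415.412 sabins.
A_after = 109.497 + 415.412 = 524.909 sabins.
NR = 10·log₁₀(524.909/109.497) = 6.8 dB.

6.8 dB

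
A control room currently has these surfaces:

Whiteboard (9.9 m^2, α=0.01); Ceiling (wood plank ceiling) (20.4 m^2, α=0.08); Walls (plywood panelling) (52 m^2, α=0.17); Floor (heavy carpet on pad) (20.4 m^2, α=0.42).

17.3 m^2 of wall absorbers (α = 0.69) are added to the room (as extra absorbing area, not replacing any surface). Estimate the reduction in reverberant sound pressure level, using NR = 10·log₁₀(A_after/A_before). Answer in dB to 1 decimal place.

2.1 dB

A_before = Σ Sᵢαᵢ = 9.9×0.01 + 20.4×0.08 + 52×0.17 + 20.4×0.42 = 19.139 sabins.
Treatment contributes 17.3·0.69 = 11.937 sabins.
A_after = 19.139 + 11.937 = 31.076 sabins.
Reduction = 10 log₁₀(A_after/A_before) = 10 log₁₀(1.6237) = 2.1 dB.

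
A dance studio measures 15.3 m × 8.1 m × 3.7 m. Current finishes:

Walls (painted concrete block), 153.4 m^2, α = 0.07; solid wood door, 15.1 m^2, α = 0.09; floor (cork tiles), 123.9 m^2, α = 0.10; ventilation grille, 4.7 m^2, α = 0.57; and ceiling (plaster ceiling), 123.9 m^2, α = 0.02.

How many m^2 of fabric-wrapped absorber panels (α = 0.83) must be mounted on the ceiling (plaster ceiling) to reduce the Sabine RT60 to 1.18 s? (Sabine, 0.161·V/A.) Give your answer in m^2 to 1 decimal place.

Equivalent absorption area: A₁ = 153.4*0.07 + 15.1*0.09 + 123.9*0.10 + 4.7*0.57 + 123.9*0.02 = 29.644 m^2.
Required A₂ = 0.161·458.541/1.18 = 62.564 sabins.
ΔA needed = 62.564 − 29.644 = 32.920 sabins.
Each m^2 of panel replacing the ceiling (plaster ceiling) adds (0.83 − 0.02) = 0.81 sabins.
Panel area = 32.920 / 0.81 = 40.6 m^2.

40.6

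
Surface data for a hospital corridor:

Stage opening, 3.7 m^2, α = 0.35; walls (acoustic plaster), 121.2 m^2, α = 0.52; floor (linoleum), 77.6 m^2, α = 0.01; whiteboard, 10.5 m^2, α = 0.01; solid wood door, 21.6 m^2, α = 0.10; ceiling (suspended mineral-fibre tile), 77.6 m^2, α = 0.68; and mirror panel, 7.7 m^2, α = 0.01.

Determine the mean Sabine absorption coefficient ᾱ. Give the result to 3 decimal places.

0.376

Total surface area S = 319.9 m^2.
Weighted sum Σ Sα = 120.205.
ᾱ = A/S = 0.376.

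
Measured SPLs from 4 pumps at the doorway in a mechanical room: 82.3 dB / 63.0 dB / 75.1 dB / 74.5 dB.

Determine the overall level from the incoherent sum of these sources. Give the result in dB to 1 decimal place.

83.7 dB

Sum in the linear (power) domain: Σ 10^(Lᵢ/10) = 10^(82.3/10) + 10^(63.0/10) + 10^(75.1/10) + 10^(74.5/10) = 2.324e+08.
L_total = 10·log₁₀(2.324e+08) = 83.7 dB.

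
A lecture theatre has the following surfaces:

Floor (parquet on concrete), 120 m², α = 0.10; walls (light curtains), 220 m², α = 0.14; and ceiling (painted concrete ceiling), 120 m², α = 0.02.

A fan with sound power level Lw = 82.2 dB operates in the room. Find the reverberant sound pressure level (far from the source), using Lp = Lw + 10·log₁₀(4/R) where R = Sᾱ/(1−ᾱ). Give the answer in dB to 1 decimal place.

71.2 dB

Σ(Sᵢαᵢ) = 120·0.10 + 220·0.14 + 120·0.02 = 45.200; total area S = 460.0 m².
ᾱ = 0.0983, so room constant R = A/(1−ᾱ) = 50.128 m².
Lp = Lw + 10 log₁₀(4/R) = 82.2 -10.98 = 71.2 dB.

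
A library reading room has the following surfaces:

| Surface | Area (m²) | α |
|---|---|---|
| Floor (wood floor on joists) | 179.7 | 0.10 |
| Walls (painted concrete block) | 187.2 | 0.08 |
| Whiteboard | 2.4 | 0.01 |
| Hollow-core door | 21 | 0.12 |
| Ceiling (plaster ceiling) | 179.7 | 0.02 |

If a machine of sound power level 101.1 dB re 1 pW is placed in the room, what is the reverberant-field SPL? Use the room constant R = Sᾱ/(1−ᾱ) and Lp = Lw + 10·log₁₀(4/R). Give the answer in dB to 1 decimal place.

A = 39.084 sabins; S = 570.0 m².
ᾱ = 39.084/570.0 = 0.0686; R = Sᾱ/(1−ᾱ) = 39.084/(1−0.0686) = 41.963 m².
Lp = Lw + 10 log₁₀(4/R) = 101.1 -10.21 = 90.9 dB.

90.9 dB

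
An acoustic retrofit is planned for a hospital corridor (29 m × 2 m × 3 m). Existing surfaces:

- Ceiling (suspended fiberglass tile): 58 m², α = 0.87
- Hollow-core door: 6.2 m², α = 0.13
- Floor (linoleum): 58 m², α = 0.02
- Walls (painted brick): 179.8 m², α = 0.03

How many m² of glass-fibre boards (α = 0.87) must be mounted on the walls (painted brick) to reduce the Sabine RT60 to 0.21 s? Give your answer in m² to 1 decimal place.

Equivalent absorption area: A₁ = 58·0.87 + 6.2·0.13 + 58·0.02 + 179.8·0.03 = 57.820 m².
V = 174 m³. Target absorption A₂ = 0.161 × 174 / 0.21 = 133.400 sabins.
Absorption to add: 133.400 − 57.820 = 75.580 sabins.
Net gain per m²: Δα = 0.87 − 0.03 = 0.84.
Area = ΔA/Δα = 75.580/0.84 = 90.0 m².

90.0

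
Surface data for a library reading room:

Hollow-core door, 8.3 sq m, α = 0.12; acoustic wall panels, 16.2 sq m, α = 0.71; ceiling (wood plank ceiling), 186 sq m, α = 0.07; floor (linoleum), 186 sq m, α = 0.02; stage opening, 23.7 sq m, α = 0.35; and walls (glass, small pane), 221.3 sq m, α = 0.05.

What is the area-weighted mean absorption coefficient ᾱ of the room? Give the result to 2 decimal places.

Total surface area S = 641.5 sq m.
Weighted sum Σ Sα = 48.598.
ᾱ = A/S = 0.08.

0.08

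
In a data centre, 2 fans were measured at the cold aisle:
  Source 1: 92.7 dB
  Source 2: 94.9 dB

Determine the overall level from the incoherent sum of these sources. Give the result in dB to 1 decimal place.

Σ 10^(Lᵢ/10) = 4.952e+09.
Combined level = 10 log₁₀(4.952e+09) = 96.9 dB.

96.9 dB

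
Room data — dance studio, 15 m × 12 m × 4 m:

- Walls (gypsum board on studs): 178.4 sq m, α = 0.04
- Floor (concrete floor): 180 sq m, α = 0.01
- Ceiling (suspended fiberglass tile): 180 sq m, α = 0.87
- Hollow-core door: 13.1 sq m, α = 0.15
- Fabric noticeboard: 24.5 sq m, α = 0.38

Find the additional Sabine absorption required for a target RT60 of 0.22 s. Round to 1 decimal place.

350.1 sabins

Total absorption A₁ = 178.4×0.04 + 180×0.01 + 180×0.87 + 13.1×0.15 + 24.5×0.38
  = 7.136 + 1.800 + 156.600 + 1.965 + 9.310 = 176.811 sq m sabins.
Target A₂ = 0.161·720/0.22 = 526.909 sabins (V = 720 m³).
ΔA = A₂ − A₁ = 526.909 − 176.811 = 350.1 sabins.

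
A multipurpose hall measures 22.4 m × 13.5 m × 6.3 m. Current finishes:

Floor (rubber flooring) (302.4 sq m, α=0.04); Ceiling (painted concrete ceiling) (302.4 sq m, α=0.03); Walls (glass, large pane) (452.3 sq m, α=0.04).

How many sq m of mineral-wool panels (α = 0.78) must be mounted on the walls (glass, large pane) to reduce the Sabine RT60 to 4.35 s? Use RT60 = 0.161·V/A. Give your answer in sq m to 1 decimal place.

Total absorption A₁ = 302.4×0.04 + 302.4×0.03 + 452.3×0.04
  = 12.096 + 9.072 + 18.092 = 39.260 sq m sabins.
V = 1905.12 m³. Target absorption A₂ = 0.161 × 1905.12 / 4.35 = 70.511 sabins.
Absorption to add: 70.511 − 39.260 = 31.251 sabins.
Each sq m of panel replacing the walls (glass, large pane) adds (0.78 − 0.04) = 0.74 sabins.
Panel area = 31.251 / 0.74 = 42.2 sq m.

42.2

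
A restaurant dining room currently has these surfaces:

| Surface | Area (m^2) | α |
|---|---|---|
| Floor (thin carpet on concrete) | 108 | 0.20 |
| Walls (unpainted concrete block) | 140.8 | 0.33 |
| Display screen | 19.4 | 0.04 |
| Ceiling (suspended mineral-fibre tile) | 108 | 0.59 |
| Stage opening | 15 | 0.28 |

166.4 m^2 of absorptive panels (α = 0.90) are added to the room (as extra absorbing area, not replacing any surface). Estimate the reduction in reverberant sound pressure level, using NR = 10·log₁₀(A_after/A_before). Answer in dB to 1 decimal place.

3.2 dB

Total absorption A_before = 108*0.20 + 140.8*0.33 + 19.4*0.04 + 108*0.59 + 15*0.28
  = 21.600 + 46.464 + 0.776 + 63.720 + 4.200 = 136.760 m^2 sabins.
Added absorption = 166.4 × 0.90 = 149.760 sabins.
New total A_after = 286.520 sabins.
NR = 10·log₁₀(286.520/136.760) = 3.2 dB.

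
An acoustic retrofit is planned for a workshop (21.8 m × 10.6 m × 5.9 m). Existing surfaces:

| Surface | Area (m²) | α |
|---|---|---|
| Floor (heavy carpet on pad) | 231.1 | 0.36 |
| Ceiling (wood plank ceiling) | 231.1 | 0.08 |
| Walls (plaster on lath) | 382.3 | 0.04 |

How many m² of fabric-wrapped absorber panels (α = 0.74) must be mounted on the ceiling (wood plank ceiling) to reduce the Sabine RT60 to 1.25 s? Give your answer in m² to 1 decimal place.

Total absorption A₁ = 231.1·0.36 + 231.1·0.08 + 382.3·0.04
  = 83.196 + 18.488 + 15.292 = 116.976 m² sabins.
V = 1363.372 m³. Target absorption A₂ = 0.161 × 1363.372 / 1.25 = 175.602 sabins.
Absorption to add: 175.602 − 116.976 = 58.626 sabins.
Net gain per m²: Δα = 0.74 − 0.08 = 0.66.
Area = ΔA/Δα = 58.626/0.66 = 88.8 m².

88.8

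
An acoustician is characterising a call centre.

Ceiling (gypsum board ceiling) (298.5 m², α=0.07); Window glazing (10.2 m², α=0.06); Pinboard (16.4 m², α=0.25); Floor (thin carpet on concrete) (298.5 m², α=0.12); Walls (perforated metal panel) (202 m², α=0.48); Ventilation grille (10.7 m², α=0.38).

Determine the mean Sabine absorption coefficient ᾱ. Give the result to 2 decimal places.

0.19

Total surface area S = 836.3 m².
Σ(Sᵢαᵢ) = 298.5×0.07 + 10.2×0.06 + 16.4×0.25 + 298.5×0.12 + 202×0.48 + 10.7×0.38 = 162.453.
ᾱ = 162.453 / 836.3 = 0.19.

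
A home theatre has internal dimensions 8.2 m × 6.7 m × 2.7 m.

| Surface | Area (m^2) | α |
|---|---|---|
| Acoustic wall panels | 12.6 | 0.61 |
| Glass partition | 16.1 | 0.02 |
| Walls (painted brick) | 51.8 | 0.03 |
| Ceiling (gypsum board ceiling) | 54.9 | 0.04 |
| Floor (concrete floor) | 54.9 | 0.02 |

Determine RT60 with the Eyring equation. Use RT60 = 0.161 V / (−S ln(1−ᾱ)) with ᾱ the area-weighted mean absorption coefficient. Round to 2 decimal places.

1.79 sec

Total surface area S = 12.6 + 16.1 + 51.8 + 54.9 + 54.9 = 190.3 m^2.
Σ(Sᵢαᵢ) = 12.6·0.61 + 16.1·0.02 + 51.8·0.03 + 54.9·0.04 + 54.9·0.02 = 12.856.
ᾱ = 12.856 / 190.3 = 0.0676.
−S·ln(1−ᾱ) = −190.3 × ln(1 − 0.0676) = 13.320.
V = 8.2 × 6.7 × 2.7 = 148.338 m³.
RT60 = 0.161 × 148.338 / 13.320 = 1.79 s.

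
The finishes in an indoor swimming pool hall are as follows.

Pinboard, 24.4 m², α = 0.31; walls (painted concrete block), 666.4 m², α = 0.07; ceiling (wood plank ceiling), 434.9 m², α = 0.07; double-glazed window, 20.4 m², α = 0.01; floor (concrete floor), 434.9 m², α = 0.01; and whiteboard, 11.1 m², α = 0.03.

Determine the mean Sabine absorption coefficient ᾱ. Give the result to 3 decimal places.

0.056

S = Σ Sᵢ = 24.4 + 666.4 + 434.9 + 20.4 + 434.9 + 11.1 = 1592.1 m².
A = 24.4*0.31 + 666.4*0.07 + 434.9*0.07 + 20.4*0.01 + 434.9*0.01 + 11.1*0.03 = 89.541 sabins.
ᾱ = A/S = 0.056.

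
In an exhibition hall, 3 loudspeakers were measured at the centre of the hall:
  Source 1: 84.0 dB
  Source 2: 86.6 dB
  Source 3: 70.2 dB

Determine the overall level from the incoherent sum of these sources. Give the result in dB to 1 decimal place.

Sum in the linear (power) domain: Σ 10^(Lᵢ/10) = 10^(84.0/10) + 10^(86.6/10) + 10^(70.2/10) = 7.187e+08.
Combined level = 10 log₁₀(7.187e+08) = 88.6 dB.

88.6 dB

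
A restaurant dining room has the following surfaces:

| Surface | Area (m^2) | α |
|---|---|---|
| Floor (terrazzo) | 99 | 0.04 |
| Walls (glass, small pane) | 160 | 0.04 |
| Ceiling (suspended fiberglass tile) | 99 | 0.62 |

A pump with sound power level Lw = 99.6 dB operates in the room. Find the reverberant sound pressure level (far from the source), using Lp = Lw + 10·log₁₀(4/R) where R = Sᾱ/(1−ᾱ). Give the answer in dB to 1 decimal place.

86.1 dB

Σ(Sᵢαᵢ) = 99·0.04 + 160·0.04 + 99·0.62 = 71.740; total area S = 358.0 m^2.
ᾱ = 71.740/358.0 = 0.2004; R = Sᾱ/(1−ᾱ) = 71.740/(1−0.2004) = 89.720 m^2.
Lp = 99.6 + 10·log₁₀(4/89.720) = 99.6 + (-13.51) = 86.1 dB.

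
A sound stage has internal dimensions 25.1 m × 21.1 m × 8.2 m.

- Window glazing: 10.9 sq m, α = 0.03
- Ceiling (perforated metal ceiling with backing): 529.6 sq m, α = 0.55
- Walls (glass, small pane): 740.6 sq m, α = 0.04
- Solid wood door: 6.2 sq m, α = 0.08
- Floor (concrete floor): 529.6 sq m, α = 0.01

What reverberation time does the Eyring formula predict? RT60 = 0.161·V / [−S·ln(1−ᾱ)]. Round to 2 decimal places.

1.94 s

Total surface area S = 10.9 + 529.6 + 740.6 + 6.2 + 529.6 = 1816.9 sq m.
Absorption A = 10.9·0.03 + 529.6·0.55 + 740.6·0.04 + 6.2·0.08 + 529.6·0.01 = 327.023 sabins.
ᾱ = 327.023 / 1816.9 = 0.1800.
Eyring denominator: −S ln(1−ᾱ) = 360.566.
V = 25.1 × 21.1 × 8.2 = 4342.802 m³.
T = 0.161·V/[−S·ln(1−ᾱ)] = 0.161·4342.802/360.566 = 1.94 s.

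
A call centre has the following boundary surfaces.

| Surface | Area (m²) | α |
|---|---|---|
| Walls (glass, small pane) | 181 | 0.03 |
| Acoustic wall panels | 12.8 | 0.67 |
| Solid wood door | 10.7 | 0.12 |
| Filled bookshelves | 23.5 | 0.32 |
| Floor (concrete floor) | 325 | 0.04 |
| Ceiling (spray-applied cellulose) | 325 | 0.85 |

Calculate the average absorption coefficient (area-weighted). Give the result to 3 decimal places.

0.355

Total surface area S = 878.0 m².
A = 181·0.03 + 12.8·0.67 + 10.7·0.12 + 23.5·0.32 + 325·0.04 + 325·0.85 = 312.060 sabins.
ᾱ = 312.060 / 878.0 = 0.355.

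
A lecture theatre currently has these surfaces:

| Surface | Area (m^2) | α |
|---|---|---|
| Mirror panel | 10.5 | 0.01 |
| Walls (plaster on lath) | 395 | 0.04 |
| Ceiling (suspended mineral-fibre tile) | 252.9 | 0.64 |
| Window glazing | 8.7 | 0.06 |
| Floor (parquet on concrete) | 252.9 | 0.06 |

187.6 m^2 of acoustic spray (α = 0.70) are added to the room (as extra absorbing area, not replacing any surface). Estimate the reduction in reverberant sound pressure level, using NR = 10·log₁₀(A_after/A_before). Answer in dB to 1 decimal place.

2.3 dB

Equivalent absorption area: A_before = 10.5·0.01 + 395·0.04 + 252.9·0.64 + 8.7·0.06 + 252.9·0.06 = 193.457 m^2.
Added absorption = 187.6 × 0.70 = 131.320 sabins.
New total A_after = 324.777 sabins.
NR = 10·log₁₀(324.777/193.457) = 2.3 dB.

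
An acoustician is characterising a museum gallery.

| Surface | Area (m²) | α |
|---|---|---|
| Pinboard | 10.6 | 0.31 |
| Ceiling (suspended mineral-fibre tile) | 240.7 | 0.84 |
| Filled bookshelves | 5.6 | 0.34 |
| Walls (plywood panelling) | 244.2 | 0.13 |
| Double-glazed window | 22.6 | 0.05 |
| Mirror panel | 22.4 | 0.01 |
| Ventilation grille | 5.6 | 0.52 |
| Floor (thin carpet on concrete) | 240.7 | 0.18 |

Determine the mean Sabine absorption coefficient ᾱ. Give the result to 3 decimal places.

0.362

Total surface area S = 792.4 m².
Σ(Sᵢαᵢ) = 10.6*0.31 + 240.7*0.84 + 5.6*0.34 + 244.2*0.13 + 22.6*0.05 + 22.4*0.01 + 5.6*0.52 + 240.7*0.18 = 286.716.
ᾱ = 286.716 / 792.4 = 0.362.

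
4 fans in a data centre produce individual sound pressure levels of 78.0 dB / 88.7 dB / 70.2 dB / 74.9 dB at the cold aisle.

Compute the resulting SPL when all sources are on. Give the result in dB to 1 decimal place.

89.3 dB

Sum in the linear (power) domain: Σ 10^(Lᵢ/10) = 10^(78.0/10) + 10^(88.7/10) + 10^(70.2/10) + 10^(74.9/10) = 8.458e+08.
Combined level = 10 log₁₀(8.458e+08) = 89.3 dB.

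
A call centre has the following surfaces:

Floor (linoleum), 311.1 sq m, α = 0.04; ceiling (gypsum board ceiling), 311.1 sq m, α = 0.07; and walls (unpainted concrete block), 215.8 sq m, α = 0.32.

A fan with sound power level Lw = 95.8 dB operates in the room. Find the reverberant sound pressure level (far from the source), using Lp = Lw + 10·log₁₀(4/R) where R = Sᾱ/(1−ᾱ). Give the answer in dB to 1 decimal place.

81.1 dB

Σ(Sᵢαᵢ) = 311.1·0.04 + 311.1·0.07 + 215.8·0.32 = 103.277; total area S = 838.0 sq m.
ᾱ = 0.1232, so room constant R = A/(1−ᾱ) = 117.789 sq m.
Lp = 95.8 + 10·log₁₀(4/117.789) = 95.8 + (-14.69) = 81.1 dB.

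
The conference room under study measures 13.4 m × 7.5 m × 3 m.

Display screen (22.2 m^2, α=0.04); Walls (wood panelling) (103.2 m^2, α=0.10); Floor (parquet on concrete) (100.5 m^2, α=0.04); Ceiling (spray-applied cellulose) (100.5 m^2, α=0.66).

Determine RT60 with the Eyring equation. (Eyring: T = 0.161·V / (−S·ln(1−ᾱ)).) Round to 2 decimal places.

0.52 s

Total surface area S = 22.2 + 103.2 + 100.5 + 100.5 = 326.4 m^2.
Σ(Sᵢαᵢ) = 22.2×0.04 + 103.2×0.10 + 100.5×0.04 + 100.5×0.66 = 81.558.
Mean coefficient ᾱ = A/S = 0.2499.
−S·ln(1−ᾱ) = −326.4 × ln(1 − 0.2499) = 93.856.
V = 13.4 × 7.5 × 3 = 301.5 m³.
T = 0.161·V/[−S·ln(1−ᾱ)] = 0.161·301.5/93.856 = 0.52 s.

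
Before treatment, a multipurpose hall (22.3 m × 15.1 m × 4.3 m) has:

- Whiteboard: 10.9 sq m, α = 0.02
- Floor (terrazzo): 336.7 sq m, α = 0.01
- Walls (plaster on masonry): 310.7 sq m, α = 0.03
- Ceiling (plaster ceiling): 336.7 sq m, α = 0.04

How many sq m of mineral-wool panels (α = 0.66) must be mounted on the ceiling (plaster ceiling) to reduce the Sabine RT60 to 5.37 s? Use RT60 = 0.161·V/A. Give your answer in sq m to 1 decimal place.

27.5

Total absorption A₁ = 10.9·0.02 + 336.7·0.01 + 310.7·0.03 + 336.7·0.04
  = 0.218 + 3.367 + 9.321 + 13.468 = 26.374 sq m sabins.
V = 1447.939 m³. Target absorption A₂ = 0.161 × 1447.939 / 5.37 = 43.411 sabins.
ΔA needed = 43.411 − 26.374 = 17.037 sabins.
Each sq m of panel replacing the ceiling (plaster ceiling) adds (0.66 − 0.04) = 0.62 sabins.
Panel area = 17.037 / 0.62 = 27.5 sq m.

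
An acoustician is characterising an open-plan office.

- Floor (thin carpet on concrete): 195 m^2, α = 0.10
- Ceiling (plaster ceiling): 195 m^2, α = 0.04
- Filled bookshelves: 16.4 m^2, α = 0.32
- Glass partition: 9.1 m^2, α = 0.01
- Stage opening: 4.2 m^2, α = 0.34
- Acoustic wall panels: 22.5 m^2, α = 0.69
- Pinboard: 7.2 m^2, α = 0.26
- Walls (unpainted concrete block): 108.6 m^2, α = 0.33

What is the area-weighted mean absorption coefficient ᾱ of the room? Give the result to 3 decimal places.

S = Σ Sᵢ = 195 + 195 + 16.4 + 9.1 + 4.2 + 22.5 + 7.2 + 108.6 = 558.0 m^2.
A = 195×0.10 + 195×0.04 + 16.4×0.32 + 9.1×0.01 + 4.2×0.34 + 22.5×0.69 + 7.2×0.26 + 108.6×0.33 = 87.302 sabins.
ᾱ = A/S = 0.156.

0.156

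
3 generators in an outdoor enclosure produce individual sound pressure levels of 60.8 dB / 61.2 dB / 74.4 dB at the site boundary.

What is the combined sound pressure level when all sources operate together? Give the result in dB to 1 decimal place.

74.8 dB

Converting to relative power and adding: 10^(60.8/10) + 10^(61.2/10) + 10^(74.4/10) = 3.006e+07.
L_total = 10·log₁₀(3.006e+07) = 74.8 dB.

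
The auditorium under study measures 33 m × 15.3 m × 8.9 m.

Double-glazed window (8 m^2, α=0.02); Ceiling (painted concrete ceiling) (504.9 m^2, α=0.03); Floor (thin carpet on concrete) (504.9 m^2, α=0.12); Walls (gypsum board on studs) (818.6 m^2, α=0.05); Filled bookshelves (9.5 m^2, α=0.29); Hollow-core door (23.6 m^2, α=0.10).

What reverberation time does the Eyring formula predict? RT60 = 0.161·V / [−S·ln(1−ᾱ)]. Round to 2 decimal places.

5.74 sec

Total surface area S = 8 + 504.9 + 504.9 + 818.6 + 9.5 + 23.6 = 1869.5 m^2.
Σ(Sᵢαᵢ) = 8×0.02 + 504.9×0.03 + 504.9×0.12 + 818.6×0.05 + 9.5×0.29 + 23.6×0.10 = 121.940.
Mean coefficient ᾱ = A/S = 0.0652.
−S·ln(1−ᾱ) = −1869.5 × ln(1 − 0.0652) = 126.047.
V = 33 × 15.3 × 8.9 = 4493.61 m³.
RT60 = 0.161 × 4493.61 / 126.047 = 5.74 s.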